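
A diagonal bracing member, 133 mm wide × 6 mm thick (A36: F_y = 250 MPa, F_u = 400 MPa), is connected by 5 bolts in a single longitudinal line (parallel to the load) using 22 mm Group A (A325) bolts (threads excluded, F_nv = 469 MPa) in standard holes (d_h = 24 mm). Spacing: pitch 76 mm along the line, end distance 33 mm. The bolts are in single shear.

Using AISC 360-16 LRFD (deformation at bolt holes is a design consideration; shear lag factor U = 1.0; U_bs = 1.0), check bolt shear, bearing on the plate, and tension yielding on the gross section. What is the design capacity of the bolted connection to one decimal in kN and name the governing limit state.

Bolt shear: A_b = π(22)²/4 = 380.13 mm². φR_n = 0.75 × 469 × 380.13 × 5 × 1 = 668.6 kN.
Bearing (6 mm plate, F_u = 400 MPa): end bolts L_c = 33 − 24/2 = 21, R_n = min(1.2×21×6×400, 2.4×22×6×400) = 60.48 kN/bolt; interior L_c = 76 − 24 = 52, R_n = 126.72 kN/bolt. φR_n = 0.75 × (1×60.48 + 4×126.72) = 425.5 kN.
Tension yield (gross): A_g = 133×6 = 798 mm². φR_n = 0.90 × 250 × 798 = 179.6 kN.
Governing: min(668.6, 425.5, 179.6) = 179.6 kN → gross-section yield.

179.6 kN (gross-section yield governs)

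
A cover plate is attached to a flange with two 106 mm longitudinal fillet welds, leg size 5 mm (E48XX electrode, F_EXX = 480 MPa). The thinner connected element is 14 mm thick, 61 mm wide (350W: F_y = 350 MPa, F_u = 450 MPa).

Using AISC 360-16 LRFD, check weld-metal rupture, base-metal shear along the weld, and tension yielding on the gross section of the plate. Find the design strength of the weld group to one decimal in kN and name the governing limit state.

161.9 kN (weld metal governs)

Weld metal: throat = 0.707×5 = 3.535 mm, L = 2×106 = 212 mm. φR_n = 0.75 × 0.6 × 480 × 3.535 × 212 = 161.9 kN.
Base metal shear (14 mm plate): yield φR_n = 1.0×0.6×350×14×212 = 623.3 kN; rupture φR_n = 0.75×0.6×450×14×212 = 601.0 kN; take 601.0 kN (rupture).
Tension yield (gross): A_g = 61×14 = 854 mm². φR_n = 0.90 × 350 × 854 = 269.0 kN.
Governing: min(161.9, 601.0, 269.0) = 161.9 kN → weld metal.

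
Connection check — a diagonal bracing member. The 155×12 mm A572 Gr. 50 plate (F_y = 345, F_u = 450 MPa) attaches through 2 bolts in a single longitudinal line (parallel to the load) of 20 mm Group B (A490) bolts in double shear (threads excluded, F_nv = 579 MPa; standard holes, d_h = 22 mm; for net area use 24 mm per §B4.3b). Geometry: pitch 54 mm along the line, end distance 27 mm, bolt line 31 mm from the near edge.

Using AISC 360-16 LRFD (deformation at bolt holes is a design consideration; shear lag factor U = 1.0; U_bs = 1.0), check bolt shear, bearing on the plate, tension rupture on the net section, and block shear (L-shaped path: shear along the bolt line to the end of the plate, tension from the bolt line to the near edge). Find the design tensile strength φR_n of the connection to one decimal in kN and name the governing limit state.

Bolt shear: A_b = π(20)²/4 = 314.16 mm². φR_n = 0.75 × 579 × 314.16 × 2 × 2 = 545.7 kN.
Bearing (12 mm plate, F_u = 450 MPa): end bolts L_c = 27 − 22/2 = 16, R_n = min(1.2×16×12×450, 2.4×20×12×450) = 103.68 kN/bolt; interior L_c = 54 − 22 = 32, R_n = 207.36 kN/bolt. φR_n = 0.75 × (1×103.68 + 1×207.36) = 233.3 kN.
Tension rupture (net): A_n = (155 − 1×24)×12 = 1572 mm² (U = 1.0, A_e = A_n). φR_n = 0.75 × 450 × 1572 = 530.6 kN.
Block shear: shear path 1×[27+1×54] = 1×81 mm, A_gv = 972, A_nv = 1×(81 − 1.5×24)×12 = 540 mm²; tension to near edge: (31 − 0.5×24)×12 = 228 mm². R_n = min(0.6×450×540, 0.6×345×972) + 1.0×450×228 = min(145.8, 201.2) + 102.6 = 248.4 kN. φR_n = 0.75 × 248.4 = 186.3 kN.
Governing: min(545.7, 233.3, 530.6, 186.3) = 186.3 kN → block shear.

186.3 kN (block shear governs)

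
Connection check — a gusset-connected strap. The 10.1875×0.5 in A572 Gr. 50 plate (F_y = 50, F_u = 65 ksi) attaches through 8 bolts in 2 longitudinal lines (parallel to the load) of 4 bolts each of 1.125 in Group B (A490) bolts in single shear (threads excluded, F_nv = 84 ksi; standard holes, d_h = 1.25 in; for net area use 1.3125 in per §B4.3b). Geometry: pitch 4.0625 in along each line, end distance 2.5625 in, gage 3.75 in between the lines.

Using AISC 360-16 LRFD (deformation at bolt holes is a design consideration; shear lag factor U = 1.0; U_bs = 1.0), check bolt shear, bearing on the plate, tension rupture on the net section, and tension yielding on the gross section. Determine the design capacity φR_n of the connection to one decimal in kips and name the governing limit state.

Bolt shear: A_b = π(1.125)²/4 = 0.99402 in². φR_n = 0.75 × 84 × 0.99402 × 8 × 1 = 501.0 kips.
Bearing (0.5 in plate, F_u = 65 ksi): end bolts L_c = 2.5625 − 1.25/2 = 1.9375, R_n = min(1.2×1.9375×0.5×65, 2.4×1.125×0.5×65) = 75.563 kips/bolt; interior L_c = 4.0625 − 1.25 = 2.8125, R_n = 87.75 kips/bolt. φR_n = 0.75 × (2×75.563 + 6×87.75) = 508.2 kips.
Tension rupture (net): A_n = (10.1875 − 2×1.3125)×0.5 = 3.7813 in² (U = 1.0, A_e = A_n). φR_n = 0.75 × 65 × 3.7813 = 184.3 kips.
Tension yield (gross): A_g = 10.1875×0.5 = 5.0938 in². φR_n = 0.90 × 50 × 5.0938 = 229.2 kips.
Governing: min(501.0, 508.2, 184.3, 229.2) = 184.3 kips → net-section rupture.

184.3 kips (net-section rupture governs)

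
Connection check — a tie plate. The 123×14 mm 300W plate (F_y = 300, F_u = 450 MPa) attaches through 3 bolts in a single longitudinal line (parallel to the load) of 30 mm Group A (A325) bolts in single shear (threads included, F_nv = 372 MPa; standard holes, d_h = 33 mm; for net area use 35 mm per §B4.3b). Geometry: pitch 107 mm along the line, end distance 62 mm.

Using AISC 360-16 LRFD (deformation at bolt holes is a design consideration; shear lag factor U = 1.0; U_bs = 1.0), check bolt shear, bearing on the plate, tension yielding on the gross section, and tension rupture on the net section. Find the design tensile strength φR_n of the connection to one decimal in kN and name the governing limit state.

Bolt shear: A_b = π(30)²/4 = 706.86 mm². φR_n = 0.75 × 372 × 706.86 × 3 × 1 = 591.6 kN.
Bearing (14 mm plate, F_u = 450 MPa): end bolts L_c = 62 − 33/2 = 45.5, R_n = min(1.2×45.5×14×450, 2.4×30×14×450) = 343.98 kN/bolt; interior L_c = 107 − 33 = 74, R_n = 453.6 kN/bolt. φR_n = 0.75 × (1×343.98 + 2×453.6) = 938.4 kN.
Tension yield (gross): A_g = 123×14 = 1722 mm². φR_n = 0.90 × 300 × 1722 = 464.9 kN.
Tension rupture (net): A_n = (123 − 1×35)×14 = 1232 mm² (U = 1.0, A_e = A_n). φR_n = 0.75 × 450 × 1232 = 415.8 kN.
Governing: min(591.6, 938.4, 464.9, 415.8) = 415.8 kN → net-section rupture.

415.8 kN (net-section rupture governs)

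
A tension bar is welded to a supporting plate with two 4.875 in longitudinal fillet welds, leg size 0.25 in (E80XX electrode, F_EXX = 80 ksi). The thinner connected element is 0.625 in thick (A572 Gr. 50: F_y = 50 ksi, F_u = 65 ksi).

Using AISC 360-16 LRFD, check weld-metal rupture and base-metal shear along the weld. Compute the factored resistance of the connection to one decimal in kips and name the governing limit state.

Weld metal: throat = 0.707×0.25 = 0.17675 in, L = 2×4.875 = 9.75 in. φR_n = 0.75 × 0.6 × 80 × 0.17675 × 9.75 = 62.0 kips.
Base metal shear (0.625 in plate): yield φR_n = 1.0×0.6×50×0.625×9.75 = 182.8 kips; rupture φR_n = 0.75×0.6×65×0.625×9.75 = 178.2 kips; take 178.2 kips (rupture).
Governing: min(62.0, 178.2) = 62.0 kips → weld metal.

62.0 kips (weld metal governs)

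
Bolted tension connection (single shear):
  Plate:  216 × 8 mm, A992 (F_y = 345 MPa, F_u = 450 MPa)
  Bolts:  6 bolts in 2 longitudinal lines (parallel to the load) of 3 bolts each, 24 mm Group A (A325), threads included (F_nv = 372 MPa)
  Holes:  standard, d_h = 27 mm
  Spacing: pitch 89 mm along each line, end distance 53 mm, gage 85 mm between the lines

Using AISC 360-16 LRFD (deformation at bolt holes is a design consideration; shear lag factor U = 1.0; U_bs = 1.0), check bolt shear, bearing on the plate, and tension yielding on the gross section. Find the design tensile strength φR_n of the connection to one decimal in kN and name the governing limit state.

536.5 kN (gross-section yield governs)

Bolt shear: A_b = π(24)²/4 = 452.39 mm². φR_n = 0.75 × 372 × 452.39 × 6 × 1 = 757.3 kN.
Bearing (8 mm plate, F_u = 450 MPa): end bolts L_c = 53 − 27/2 = 39.5, R_n = min(1.2×39.5×8×450, 2.4×24×8×450) = 170.64 kN/bolt; interior L_c = 89 − 27 = 62, R_n = 207.36 kN/bolt. φR_n = 0.75 × (2×170.64 + 4×207.36) = 878.0 kN.
Tension yield (gross): A_g = 216×8 = 1728 mm². φR_n = 0.90 × 345 × 1728 = 536.5 kN.
Governing: min(757.3, 878.0, 536.5) = 536.5 kN → gross-section yield.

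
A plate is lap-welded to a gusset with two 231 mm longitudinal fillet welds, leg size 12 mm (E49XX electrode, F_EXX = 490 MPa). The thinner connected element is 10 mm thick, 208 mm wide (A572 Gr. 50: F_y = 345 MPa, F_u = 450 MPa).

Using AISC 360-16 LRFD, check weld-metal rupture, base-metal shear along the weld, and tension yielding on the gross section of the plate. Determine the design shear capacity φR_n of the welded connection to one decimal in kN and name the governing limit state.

Weld metal: throat = 0.707×12 = 8.484 mm, L = 2×231 = 462 mm. φR_n = 0.75 × 0.6 × 490 × 8.484 × 462 = 864.3 kN.
Base metal shear (10 mm plate): yield φR_n = 1.0×0.6×345×10×462 = 956.3 kN; rupture φR_n = 0.75×0.6×450×10×462 = 935.6 kN; take 935.6 kN (rupture).
Tension yield (gross): A_g = 208×10 = 2080 mm². φR_n = 0.90 × 345 × 2080 = 645.8 kN.
Governing: min(864.3, 935.6, 645.8) = 645.8 kN → gross-section yield.

645.8 kN (gross-section yield governs)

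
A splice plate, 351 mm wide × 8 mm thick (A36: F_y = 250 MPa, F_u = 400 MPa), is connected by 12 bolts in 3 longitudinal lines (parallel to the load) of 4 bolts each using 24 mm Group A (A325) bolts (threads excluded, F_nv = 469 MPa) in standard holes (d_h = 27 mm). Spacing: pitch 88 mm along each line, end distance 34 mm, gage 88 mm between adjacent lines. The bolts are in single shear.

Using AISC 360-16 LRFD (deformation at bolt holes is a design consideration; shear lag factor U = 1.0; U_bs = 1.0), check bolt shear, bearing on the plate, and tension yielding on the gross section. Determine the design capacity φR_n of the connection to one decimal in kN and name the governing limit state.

631.8 kN (gross-section yield governs)

Bolt shear: A_b = π(24)²/4 = 452.39 mm². φR_n = 0.75 × 469 × 452.39 × 12 × 1 = 1909.5 kN.
Bearing (8 mm plate, F_u = 400 MPa): end bolts L_c = 34 − 27/2 = 20.5, R_n = min(1.2×20.5×8×400, 2.4×24×8×400) = 78.72 kN/bolt; interior L_c = 88 − 27 = 61, R_n = 184.32 kN/bolt. φR_n = 0.75 × (3×78.72 + 9×184.32) = 1421.3 kN.
Tension yield (gross): A_g = 351×8 = 2808 mm². φR_n = 0.90 × 250 × 2808 = 631.8 kN.
Governing: min(1909.5, 1421.3, 631.8) = 631.8 kN → gross-section yield.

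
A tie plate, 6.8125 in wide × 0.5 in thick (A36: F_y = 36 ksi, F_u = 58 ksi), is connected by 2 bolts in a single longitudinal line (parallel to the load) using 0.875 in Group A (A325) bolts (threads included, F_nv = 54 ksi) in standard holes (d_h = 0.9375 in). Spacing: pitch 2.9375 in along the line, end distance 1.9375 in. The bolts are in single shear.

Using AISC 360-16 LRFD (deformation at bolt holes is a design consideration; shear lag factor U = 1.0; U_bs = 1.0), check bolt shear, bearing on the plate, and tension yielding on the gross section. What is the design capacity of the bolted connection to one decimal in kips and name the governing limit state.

48.7 kips (bolt shear governs)

Bolt shear: A_b = π(0.875)²/4 = 0.60132 in². φR_n = 0.75 × 54 × 0.60132 × 2 × 1 = 48.7 kips.
Bearing (0.5 in plate, F_u = 58 ksi): end bolts L_c = 1.9375 − 0.9375/2 = 1.46875, R_n = min(1.2×1.46875×0.5×58, 2.4×0.875×0.5×58) = 51.113 kips/bolt; interior L_c = 2.9375 − 0.9375 = 2, R_n = 60.9 kips/bolt. φR_n = 0.75 × (1×51.113 + 1×60.9) = 84.0 kips.
Tension yield (gross): A_g = 6.8125×0.5 = 3.4063 in². φR_n = 0.90 × 36 × 3.4063 = 110.4 kips.
Governing: min(48.7, 84.0, 110.4) = 48.7 kips → bolt shear.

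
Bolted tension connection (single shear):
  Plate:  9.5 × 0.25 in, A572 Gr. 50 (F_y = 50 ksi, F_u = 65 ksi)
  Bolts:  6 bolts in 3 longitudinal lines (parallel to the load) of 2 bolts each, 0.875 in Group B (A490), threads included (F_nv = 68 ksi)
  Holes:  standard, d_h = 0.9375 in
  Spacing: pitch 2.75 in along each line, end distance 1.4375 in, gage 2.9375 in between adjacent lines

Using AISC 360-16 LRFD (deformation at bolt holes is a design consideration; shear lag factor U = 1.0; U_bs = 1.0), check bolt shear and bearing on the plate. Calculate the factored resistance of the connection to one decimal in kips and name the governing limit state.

Bolt shear: A_b = π(0.875)²/4 = 0.60132 in². φR_n = 0.75 × 68 × 0.60132 × 6 × 1 = 184.0 kips.
Bearing (0.25 in plate, F_u = 65 ksi): end bolts L_c = 1.4375 − 0.9375/2 = 0.96875, R_n = min(1.2×0.96875×0.25×65, 2.4×0.875×0.25×65) = 18.891 kips/bolt; interior L_c = 2.75 − 0.9375 = 1.8125, R_n = 34.125 kips/bolt. φR_n = 0.75 × (3×18.891 + 3×34.125) = 119.3 kips.
Governing: min(184.0, 119.3) = 119.3 kips → bearing.

119.3 kips (bearing governs)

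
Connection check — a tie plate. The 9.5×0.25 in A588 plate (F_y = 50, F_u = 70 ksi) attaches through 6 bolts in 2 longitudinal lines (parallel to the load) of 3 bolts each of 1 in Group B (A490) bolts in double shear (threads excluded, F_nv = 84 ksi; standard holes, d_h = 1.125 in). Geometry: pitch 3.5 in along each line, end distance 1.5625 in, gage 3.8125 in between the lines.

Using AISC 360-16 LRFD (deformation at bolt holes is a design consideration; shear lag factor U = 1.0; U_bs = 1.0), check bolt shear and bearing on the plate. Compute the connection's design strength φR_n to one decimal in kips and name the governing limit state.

Bolt shear: A_b = π(1)²/4 = 0.7854 in². φR_n = 0.75 × 84 × 0.7854 × 6 × 2 = 593.8 kips.
Bearing (0.25 in plate, F_u = 70 ksi): end bolts L_c = 1.5625 − 1.125/2 = 1, R_n = min(1.2×1×0.25×70, 2.4×1×0.25×70) = 21 kips/bolt; interior L_c = 3.5 − 1.125 = 2.375, R_n = 42 kips/bolt. φR_n = 0.75 × (2×21 + 4×42) = 157.5 kips.
Governing: min(593.8, 157.5) = 157.5 kips → bearing.

157.5 kips (bearing governs)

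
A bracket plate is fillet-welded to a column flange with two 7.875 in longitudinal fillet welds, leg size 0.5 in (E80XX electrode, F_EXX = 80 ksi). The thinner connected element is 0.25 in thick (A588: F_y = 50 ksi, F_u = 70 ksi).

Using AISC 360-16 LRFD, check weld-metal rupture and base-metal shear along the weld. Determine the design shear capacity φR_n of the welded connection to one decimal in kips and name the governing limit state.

Weld metal: throat = 0.707×0.5 = 0.3535 in, L = 2×7.875 = 15.75 in. φR_n = 0.75 × 0.6 × 80 × 0.3535 × 15.75 = 200.4 kips.
Base metal shear (0.25 in plate): yield φR_n = 1.0×0.6×50×0.25×15.75 = 118.1 kips; rupture φR_n = 0.75×0.6×70×0.25×15.75 = 124.0 kips; take 118.1 kips (yield).
Governing: min(200.4, 118.1) = 118.1 kips → base-metal shear.

118.1 kips (base-metal shear governs)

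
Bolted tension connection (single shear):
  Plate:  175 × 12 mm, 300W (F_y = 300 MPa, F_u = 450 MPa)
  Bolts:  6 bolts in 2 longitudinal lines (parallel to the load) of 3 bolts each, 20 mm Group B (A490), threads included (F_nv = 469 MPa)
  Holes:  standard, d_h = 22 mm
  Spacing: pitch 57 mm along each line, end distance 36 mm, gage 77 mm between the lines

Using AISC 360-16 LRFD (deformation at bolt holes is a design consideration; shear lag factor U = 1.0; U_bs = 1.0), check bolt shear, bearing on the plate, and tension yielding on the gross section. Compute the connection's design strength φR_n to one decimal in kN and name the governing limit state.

567.0 kN (gross-section yield governs)

Bolt shear: A_b = π(20)²/4 = 314.16 mm². φR_n = 0.75 × 469 × 314.16 × 6 × 1 = 663.0 kN.
Bearing (12 mm plate, F_u = 450 MPa): end bolts L_c = 36 − 22/2 = 25, R_n = min(1.2×25×12×450, 2.4×20×12×450) = 162 kN/bolt; interior L_c = 57 − 22 = 35, R_n = 226.8 kN/bolt. φR_n = 0.75 × (2×162 + 4×226.8) = 923.4 kN.
Tension yield (gross): A_g = 175×12 = 2100 mm². φR_n = 0.90 × 300 × 2100 = 567.0 kN.
Governing: min(663.0, 923.4, 567.0) = 567.0 kN → gross-section yield.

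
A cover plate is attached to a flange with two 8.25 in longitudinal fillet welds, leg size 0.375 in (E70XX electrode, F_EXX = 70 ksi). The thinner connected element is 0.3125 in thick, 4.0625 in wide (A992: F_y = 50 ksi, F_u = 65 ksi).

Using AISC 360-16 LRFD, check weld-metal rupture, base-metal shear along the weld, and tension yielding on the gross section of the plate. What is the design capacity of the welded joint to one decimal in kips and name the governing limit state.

Weld metal: throat = 0.707×0.375 = 0.26513 in, L = 2×8.25 = 16.5 in. φR_n = 0.75 × 0.6 × 70 × 0.26513 × 16.5 = 137.8 kips.
Base metal shear (0.3125 in plate): yield φR_n = 1.0×0.6×50×0.3125×16.5 = 154.7 kips; rupture φR_n = 0.75×0.6×65×0.3125×16.5 = 150.8 kips; take 150.8 kips (rupture).
Tension yield (gross): A_g = 4.0625×0.3125 = 1.2695 in². φR_n = 0.90 × 50 × 1.2695 = 57.1 kips.
Governing: min(137.8, 150.8, 57.1) = 57.1 kips → gross-section yield.

57.1 kips (gross-section yield governs)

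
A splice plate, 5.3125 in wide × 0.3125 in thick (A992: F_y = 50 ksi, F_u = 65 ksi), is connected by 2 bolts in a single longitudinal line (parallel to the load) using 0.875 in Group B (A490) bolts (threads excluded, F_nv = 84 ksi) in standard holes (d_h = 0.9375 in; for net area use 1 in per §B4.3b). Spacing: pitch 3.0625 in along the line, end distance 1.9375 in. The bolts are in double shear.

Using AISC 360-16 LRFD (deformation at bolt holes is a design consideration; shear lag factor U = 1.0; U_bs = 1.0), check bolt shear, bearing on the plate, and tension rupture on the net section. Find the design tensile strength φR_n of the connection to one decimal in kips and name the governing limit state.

Bolt shear: A_b = π(0.875)²/4 = 0.60132 in². φR_n = 0.75 × 84 × 0.60132 × 2 × 2 = 151.5 kips.
Bearing (0.3125 in plate, F_u = 65 ksi): end bolts L_c = 1.9375 − 0.9375/2 = 1.46875, R_n = min(1.2×1.46875×0.3125×65, 2.4×0.875×0.3125×65) = 35.801 kips/bolt; interior L_c = 3.0625 − 0.9375 = 2.125, R_n = 42.656 kips/bolt. φR_n = 0.75 × (1×35.801 + 1×42.656) = 58.8 kips.
Tension rupture (net): A_n = (5.3125 − 1×1)×0.3125 = 1.3477 in² (U = 1.0, A_e = A_n). φR_n = 0.75 × 65 × 1.3477 = 65.7 kips.
Governing: min(151.5, 58.8, 65.7) = 58.8 kips → bearing.

58.8 kips (bearing governs)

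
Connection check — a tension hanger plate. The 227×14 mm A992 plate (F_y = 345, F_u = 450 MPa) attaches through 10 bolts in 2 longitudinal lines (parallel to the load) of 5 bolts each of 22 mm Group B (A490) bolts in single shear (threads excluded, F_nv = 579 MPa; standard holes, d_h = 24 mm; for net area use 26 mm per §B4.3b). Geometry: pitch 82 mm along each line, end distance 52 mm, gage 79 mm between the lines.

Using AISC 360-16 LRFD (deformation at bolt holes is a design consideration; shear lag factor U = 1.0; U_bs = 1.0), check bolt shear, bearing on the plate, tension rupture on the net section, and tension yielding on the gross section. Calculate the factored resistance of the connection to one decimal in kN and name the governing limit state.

Bolt shear: A_b = π(22)²/4 = 380.13 mm². φR_n = 0.75 × 579 × 380.13 × 10 × 1 = 1650.7 kN.
Bearing (14 mm plate, F_u = 450 MPa): end bolts L_c = 52 − 24/2 = 40, R_n = min(1.2×40×14×450, 2.4×22×14×450) = 302.4 kN/bolt; interior L_c = 82 − 24 = 58, R_n = 332.64 kN/bolt. φR_n = 0.75 × (2×302.4 + 8×332.64) = 2449.4 kN.
Tension rupture (net): A_n = (227 − 2×26)×14 = 2450 mm² (U = 1.0, A_e = A_n). φR_n = 0.75 × 450 × 2450 = 826.9 kN.
Tension yield (gross): A_g = 227×14 = 3178 mm². φR_n = 0.90 × 345 × 3178 = 986.8 kN.
Governing: min(1650.7, 2449.4, 826.9, 986.8) = 826.9 kN → net-section rupture.

826.9 kN (net-section rupture governs)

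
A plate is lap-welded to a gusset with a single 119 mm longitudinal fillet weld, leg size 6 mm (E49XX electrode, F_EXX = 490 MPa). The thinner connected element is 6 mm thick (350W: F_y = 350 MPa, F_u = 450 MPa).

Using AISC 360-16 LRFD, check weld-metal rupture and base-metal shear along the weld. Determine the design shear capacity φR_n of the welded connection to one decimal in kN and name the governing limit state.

Weld metal: throat = 0.707×6 = 4.242 mm, L = 119 mm. φR_n = 0.75 × 0.6 × 490 × 4.242 × 119 = 111.3 kN.
Base metal shear (6 mm plate): yield φR_n = 1.0×0.6×350×6×119 = 149.9 kN; rupture φR_n = 0.75×0.6×450×6×119 = 144.6 kN; take 144.6 kN (rupture).
Governing: min(111.3, 144.6) = 111.3 kN → weld metal.

111.3 kN (weld metal governs)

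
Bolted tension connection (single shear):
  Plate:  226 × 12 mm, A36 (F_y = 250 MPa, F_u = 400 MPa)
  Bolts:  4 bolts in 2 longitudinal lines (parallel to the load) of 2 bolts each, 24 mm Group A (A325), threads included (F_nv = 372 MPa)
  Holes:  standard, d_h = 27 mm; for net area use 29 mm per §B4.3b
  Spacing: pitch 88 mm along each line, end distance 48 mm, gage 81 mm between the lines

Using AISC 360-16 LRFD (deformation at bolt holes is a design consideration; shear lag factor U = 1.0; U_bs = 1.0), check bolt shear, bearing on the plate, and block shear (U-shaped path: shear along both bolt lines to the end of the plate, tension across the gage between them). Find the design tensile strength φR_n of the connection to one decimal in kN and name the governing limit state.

504.9 kN (bolt shear governs)

Bolt shear: A_b = π(24)²/4 = 452.39 mm². φR_n = 0.75 × 372 × 452.39 × 4 × 1 = 504.9 kN.
Bearing (12 mm plate, F_u = 400 MPa): end bolts L_c = 48 − 27/2 = 34.5, R_n = min(1.2×34.5×12×400, 2.4×24×12×400) = 198.72 kN/bolt; interior L_c = 88 − 27 = 61, R_n = 276.48 kN/bolt. φR_n = 0.75 × (2×198.72 + 2×276.48) = 712.8 kN.
Block shear: shear path 2×[48+1×88] = 2×136 mm, A_gv = 3264, A_nv = 2×(136 − 1.5×29)×12 = 2220 mm²; tension across gage: (81 − 1×29)×12 = 624 mm². R_n = min(0.6×400×2220, 0.6×250×3264) + 1.0×400×624 = min(532.8, 489.6) + 249.6 = 739.2 kN. φR_n = 0.75 × 739.2 = 554.4 kN.
Governing: min(504.9, 712.8, 554.4) = 504.9 kN → bolt shear.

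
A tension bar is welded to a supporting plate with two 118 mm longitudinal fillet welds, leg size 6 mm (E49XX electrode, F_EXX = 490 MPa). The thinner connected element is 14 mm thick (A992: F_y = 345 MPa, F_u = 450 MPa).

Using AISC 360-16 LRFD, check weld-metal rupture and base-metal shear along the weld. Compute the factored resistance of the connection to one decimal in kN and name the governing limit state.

Weld metal: throat = 0.707×6 = 4.242 mm, L = 2×118 = 236 mm. φR_n = 0.75 × 0.6 × 490 × 4.242 × 236 = 220.7 kN.
Base metal shear (14 mm plate): yield φR_n = 1.0×0.6×345×14×236 = 683.9 kN; rupture φR_n = 0.75×0.6×450×14×236 = 669.1 kN; take 669.1 kN (rupture).
Governing: min(220.7, 669.1) = 220.7 kN → weld metal.

220.7 kN (weld metal governs)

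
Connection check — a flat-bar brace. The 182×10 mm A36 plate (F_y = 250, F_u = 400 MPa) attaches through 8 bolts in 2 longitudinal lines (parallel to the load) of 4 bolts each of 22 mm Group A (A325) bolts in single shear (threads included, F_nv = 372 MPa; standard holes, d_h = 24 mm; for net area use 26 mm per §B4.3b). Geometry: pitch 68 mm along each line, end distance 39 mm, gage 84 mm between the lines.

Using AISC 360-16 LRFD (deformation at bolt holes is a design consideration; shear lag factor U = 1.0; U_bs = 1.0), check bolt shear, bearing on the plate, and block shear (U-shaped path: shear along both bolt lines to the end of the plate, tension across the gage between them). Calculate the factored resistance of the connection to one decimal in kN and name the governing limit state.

720.8 kN (block shear governs)

Bolt shear: A_b = π(22)²/4 = 380.13 mm². φR_n = 0.75 × 372 × 380.13 × 8 × 1 = 848.5 kN.
Bearing (10 mm plate, F_u = 400 MPa): end bolts L_c = 39 − 24/2 = 27, R_n = min(1.2×27×10×400, 2.4×22×10×400) = 129.6 kN/bolt; interior L_c = 68 − 24 = 44, R_n = 211.2 kN/bolt. φR_n = 0.75 × (2×129.6 + 6×211.2) = 1144.8 kN.
Block shear: shear path 2×[39+3×68] = 2×243 mm, A_gv = 4860, A_nv = 2×(243 − 3.5×26)×10 = 3040 mm²; tension across gage: (84 − 1×26)×10 = 580 mm². R_n = min(0.6×400×3040, 0.6×250×4860) + 1.0×400×580 = min(729.6, 729) + 232 = 961 kN. φR_n = 0.75 × 961 = 720.8 kN.
Governing: min(848.5, 1144.8, 720.8) = 720.8 kN → block shear.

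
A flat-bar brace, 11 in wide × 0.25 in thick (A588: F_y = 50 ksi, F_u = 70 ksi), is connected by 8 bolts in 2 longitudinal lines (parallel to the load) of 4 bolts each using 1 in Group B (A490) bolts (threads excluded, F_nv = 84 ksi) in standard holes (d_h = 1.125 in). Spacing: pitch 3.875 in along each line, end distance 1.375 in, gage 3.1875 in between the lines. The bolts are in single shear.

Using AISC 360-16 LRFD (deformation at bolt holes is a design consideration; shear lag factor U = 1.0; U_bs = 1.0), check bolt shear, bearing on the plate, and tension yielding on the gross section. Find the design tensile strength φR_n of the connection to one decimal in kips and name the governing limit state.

123.8 kips (gross-section yield governs)

Bolt shear: A_b = π(1)²/4 = 0.7854 in². φR_n = 0.75 × 84 × 0.7854 × 8 × 1 = 395.8 kips.
Bearing (0.25 in plate, F_u = 70 ksi): end bolts L_c = 1.375 − 1.125/2 = 0.8125, R_n = min(1.2×0.8125×0.25×70, 2.4×1×0.25×70) = 17.063 kips/bolt; interior L_c = 3.875 − 1.125 = 2.75, R_n = 42 kips/bolt. φR_n = 0.75 × (2×17.063 + 6×42) = 214.6 kips.
Tension yield (gross): A_g = 11×0.25 = 2.75 in². φR_n = 0.90 × 50 × 2.75 = 123.8 kips.
Governing: min(395.8, 214.6, 123.8) = 123.8 kips → gross-section yield.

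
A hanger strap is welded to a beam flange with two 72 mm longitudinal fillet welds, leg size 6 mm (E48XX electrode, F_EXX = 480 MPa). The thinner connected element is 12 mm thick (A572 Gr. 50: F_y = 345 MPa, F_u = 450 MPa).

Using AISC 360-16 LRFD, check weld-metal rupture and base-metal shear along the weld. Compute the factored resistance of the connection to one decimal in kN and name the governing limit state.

Weld metal: throat = 0.707×6 = 4.242 mm, L = 2×72 = 144 mm. φR_n = 0.75 × 0.6 × 480 × 4.242 × 144 = 131.9 kN.
Base metal shear (12 mm plate): yield φR_n = 1.0×0.6×345×12×144 = 357.7 kN; rupture φR_n = 0.75×0.6×450×12×144 = 349.9 kN; take 349.9 kN (rupture).
Governing: min(131.9, 349.9) = 131.9 kN → weld metal.

131.9 kN (weld metal governs)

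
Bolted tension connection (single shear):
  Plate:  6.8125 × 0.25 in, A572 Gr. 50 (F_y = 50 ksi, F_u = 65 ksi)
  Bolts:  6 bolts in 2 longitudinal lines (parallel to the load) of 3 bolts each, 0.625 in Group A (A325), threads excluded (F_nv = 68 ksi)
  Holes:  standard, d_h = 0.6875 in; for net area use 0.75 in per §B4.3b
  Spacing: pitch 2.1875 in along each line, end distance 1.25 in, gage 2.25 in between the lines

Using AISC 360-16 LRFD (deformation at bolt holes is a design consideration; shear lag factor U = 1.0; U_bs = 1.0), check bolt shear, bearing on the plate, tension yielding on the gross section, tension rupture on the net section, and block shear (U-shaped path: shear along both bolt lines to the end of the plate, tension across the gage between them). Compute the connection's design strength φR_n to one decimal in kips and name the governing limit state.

64.7 kips (net-section rupture governs)

Bolt shear: A_b = π(0.625)²/4 = 0.3068 in². φR_n = 0.75 × 68 × 0.3068 × 6 × 1 = 93.9 kips.
Bearing (0.25 in plate, F_u = 65 ksi): end bolts L_c = 1.25 − 0.6875/2 = 0.90625, R_n = min(1.2×0.90625×0.25×65, 2.4×0.625×0.25×65) = 17.672 kips/bolt; interior L_c = 2.1875 − 0.6875 = 1.5, R_n = 24.375 kips/bolt. φR_n = 0.75 × (2×17.672 + 4×24.375) = 99.6 kips.
Tension yield (gross): A_g = 6.8125×0.25 = 1.7031 in². φR_n = 0.90 × 50 × 1.7031 = 76.6 kips.
Tension rupture (net): A_n = (6.8125 − 2×0.75)×0.25 = 1.3281 in² (U = 1.0, A_e = A_n). φR_n = 0.75 × 65 × 1.3281 = 64.7 kips.
Block shear: shear path 2×[1.25+2×2.1875] = 2×5.625 in, A_gv = 2.8125, A_nv = 2×(5.625 − 2.5×0.75)×0.25 = 1.875 in²; tension across gage: (2.25 − 1×0.75)×0.25 = 0.375 in². R_n = min(0.6×65×1.875, 0.6×50×2.8125) + 1.0×65×0.375 = min(73.125, 84.375) + 24.375 = 97.5 kips. φR_n = 0.75 × 97.5 = 73.1 kips.
Governing: min(93.9, 99.6, 76.6, 64.7, 73.1) = 64.7 kips → net-section rupture.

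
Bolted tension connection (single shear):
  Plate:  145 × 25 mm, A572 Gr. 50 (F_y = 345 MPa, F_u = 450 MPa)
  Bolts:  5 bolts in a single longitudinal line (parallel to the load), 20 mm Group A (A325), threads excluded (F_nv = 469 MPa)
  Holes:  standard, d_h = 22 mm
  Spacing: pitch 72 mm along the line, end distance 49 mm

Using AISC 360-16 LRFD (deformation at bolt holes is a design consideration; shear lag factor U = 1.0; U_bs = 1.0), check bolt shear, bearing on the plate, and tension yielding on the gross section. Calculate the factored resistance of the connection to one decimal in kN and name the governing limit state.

552.5 kN (bolt shear governs)

Bolt shear: A_b = π(20)²/4 = 314.16 mm². φR_n = 0.75 × 469 × 314.16 × 5 × 1 = 552.5 kN.
Bearing (25 mm plate, F_u = 450 MPa): end bolts L_c = 49 − 22/2 = 38, R_n = min(1.2×38×25×450, 2.4×20×25×450) = 513 kN/bolt; interior L_c = 72 − 22 = 50, R_n = 540 kN/bolt. φR_n = 0.75 × (1×513 + 4×540) = 2004.8 kN.
Tension yield (gross): A_g = 145×25 = 3625 mm². φR_n = 0.90 × 345 × 3625 = 1125.6 kN.
Governing: min(552.5, 2004.8, 1125.6) = 552.5 kN → bolt shear.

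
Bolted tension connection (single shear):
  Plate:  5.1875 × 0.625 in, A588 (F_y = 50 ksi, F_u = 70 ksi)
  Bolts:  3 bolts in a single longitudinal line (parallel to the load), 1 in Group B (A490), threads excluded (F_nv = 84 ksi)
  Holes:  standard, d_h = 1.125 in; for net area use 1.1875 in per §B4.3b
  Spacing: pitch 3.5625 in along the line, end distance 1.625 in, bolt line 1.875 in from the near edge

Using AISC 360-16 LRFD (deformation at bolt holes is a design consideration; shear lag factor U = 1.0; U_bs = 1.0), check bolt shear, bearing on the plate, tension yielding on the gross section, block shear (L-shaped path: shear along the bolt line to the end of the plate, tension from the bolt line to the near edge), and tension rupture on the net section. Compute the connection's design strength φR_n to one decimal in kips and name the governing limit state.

131.3 kips (net-section rupture governs)

Bolt shear: A_b = π(1)²/4 = 0.7854 in². φR_n = 0.75 × 84 × 0.7854 × 3 × 1 = 148.4 kips.
Bearing (0.625 in plate, F_u = 70 ksi): end bolts L_c = 1.625 − 1.125/2 = 1.0625, R_n = min(1.2×1.0625×0.625×70, 2.4×1×0.625×70) = 55.781 kips/bolt; interior L_c = 3.5625 − 1.125 = 2.4375, R_n = 105 kips/bolt. φR_n = 0.75 × (1×55.781 + 2×105) = 199.3 kips.
Tension yield (gross): A_g = 5.1875×0.625 = 3.2422 in². φR_n = 0.90 × 50 × 3.2422 = 145.9 kips.
Block shear: shear path 1×[1.625+2×3.5625] = 1×8.75 in, A_gv = 5.4688, A_nv = 1×(8.75 − 2.5×1.1875)×0.625 = 3.6133 in²; tension to near edge: (1.875 − 0.5×1.1875)×0.625 = 0.80078 in². R_n = min(0.6×70×3.6133, 0.6×50×5.4688) + 1.0×70×0.80078 = min(151.76, 164.06) + 56.055 = 207.82 kips. φR_n = 0.75 × 207.82 = 155.9 kips.
Tension rupture (net): A_n = (5.1875 − 1×1.1875)×0.625 = 2.5 in² (U = 1.0, A_e = A_n). φR_n = 0.75 × 70 × 2.5 = 131.3 kips.
Governing: min(148.4, 199.3, 145.9, 155.9, 131.3) = 131.3 kips → net-section rupture.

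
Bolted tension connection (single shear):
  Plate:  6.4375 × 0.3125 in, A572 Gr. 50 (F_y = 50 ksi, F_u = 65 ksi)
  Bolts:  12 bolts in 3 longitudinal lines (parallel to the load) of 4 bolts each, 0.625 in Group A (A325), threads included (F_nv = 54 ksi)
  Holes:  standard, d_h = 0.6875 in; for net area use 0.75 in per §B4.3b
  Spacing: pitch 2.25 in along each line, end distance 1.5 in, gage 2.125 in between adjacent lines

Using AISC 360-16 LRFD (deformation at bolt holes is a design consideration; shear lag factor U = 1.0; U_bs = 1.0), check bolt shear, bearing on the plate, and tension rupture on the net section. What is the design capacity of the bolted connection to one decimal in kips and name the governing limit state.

63.8 kips (net-section rupture governs)

Bolt shear: A_b = π(0.625)²/4 = 0.3068 in². φR_n = 0.75 × 54 × 0.3068 × 12 × 1 = 149.1 kips.
Bearing (0.3125 in plate, F_u = 65 ksi): end bolts L_c = 1.5 − 0.6875/2 = 1.15625, R_n = min(1.2×1.15625×0.3125×65, 2.4×0.625×0.3125×65) = 28.184 kips/bolt; interior L_c = 2.25 − 0.6875 = 1.5625, R_n = 30.469 kips/bolt. φR_n = 0.75 × (3×28.184 + 9×30.469) = 269.1 kips.
Tension rupture (net): A_n = (6.4375 − 3×0.75)×0.3125 = 1.3086 in² (U = 1.0, A_e = A_n). φR_n = 0.75 × 65 × 1.3086 = 63.8 kips.
Governing: min(149.1, 269.1, 63.8) = 63.8 kips → net-section rupture.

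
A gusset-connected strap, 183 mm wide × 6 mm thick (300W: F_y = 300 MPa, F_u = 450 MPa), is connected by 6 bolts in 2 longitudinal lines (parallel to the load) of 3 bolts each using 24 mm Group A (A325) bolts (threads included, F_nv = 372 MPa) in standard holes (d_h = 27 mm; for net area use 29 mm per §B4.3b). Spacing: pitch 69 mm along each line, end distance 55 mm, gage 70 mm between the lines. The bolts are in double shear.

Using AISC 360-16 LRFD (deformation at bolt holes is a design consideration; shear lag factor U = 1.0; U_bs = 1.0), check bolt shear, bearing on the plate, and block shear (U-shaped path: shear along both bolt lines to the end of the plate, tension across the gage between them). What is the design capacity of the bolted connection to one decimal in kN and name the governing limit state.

375.8 kN (block shear governs)

Bolt shear: A_b = π(24)²/4 = 452.39 mm². φR_n = 0.75 × 372 × 452.39 × 6 × 2 = 1514.6 kN.
Bearing (6 mm plate, F_u = 450 MPa): end bolts L_c = 55 − 27/2 = 41.5, R_n = min(1.2×41.5×6×450, 2.4×24×6×450) = 134.46 kN/bolt; interior L_c = 69 − 27 = 42, R_n = 136.08 kN/bolt. φR_n = 0.75 × (2×134.46 + 4×136.08) = 609.9 kN.
Block shear: shear path 2×[55+2×69] = 2×193 mm, A_gv = 2316, A_nv = 2×(193 − 2.5×29)×6 = 1446 mm²; tension across gage: (70 − 1×29)×6 = 246 mm². R_n = min(0.6×450×1446, 0.6×300×2316) + 1.0×450×246 = min(390.42, 416.88) + 110.7 = 501.12 kN. φR_n = 0.75 × 501.12 = 375.8 kN.
Governing: min(1514.6, 609.9, 375.8) = 375.8 kN → block shear.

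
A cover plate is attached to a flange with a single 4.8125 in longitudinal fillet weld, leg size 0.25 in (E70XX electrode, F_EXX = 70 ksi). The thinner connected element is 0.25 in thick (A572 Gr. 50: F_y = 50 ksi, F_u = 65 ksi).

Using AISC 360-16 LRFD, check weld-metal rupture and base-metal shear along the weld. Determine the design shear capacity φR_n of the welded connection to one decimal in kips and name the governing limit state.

26.8 kips (weld metal governs)

Weld metal: throat = 0.707×0.25 = 0.17675 in, L = 4.8125 in. φR_n = 0.75 × 0.6 × 70 × 0.17675 × 4.8125 = 26.8 kips.
Base metal shear (0.25 in plate): yield φR_n = 1.0×0.6×50×0.25×4.8125 = 36.1 kips; rupture φR_n = 0.75×0.6×65×0.25×4.8125 = 35.2 kips; take 35.2 kips (rupture).
Governing: min(26.8, 35.2) = 26.8 kips → weld metal.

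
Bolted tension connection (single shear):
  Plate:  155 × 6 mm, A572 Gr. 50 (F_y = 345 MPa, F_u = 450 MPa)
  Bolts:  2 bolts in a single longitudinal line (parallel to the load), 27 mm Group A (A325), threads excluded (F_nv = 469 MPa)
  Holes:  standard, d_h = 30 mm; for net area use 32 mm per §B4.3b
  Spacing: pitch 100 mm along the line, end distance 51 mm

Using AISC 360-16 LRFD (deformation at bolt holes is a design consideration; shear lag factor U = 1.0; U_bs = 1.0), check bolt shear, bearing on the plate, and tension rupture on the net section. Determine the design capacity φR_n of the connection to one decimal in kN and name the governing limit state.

Bolt shear: A_b = π(27)²/4 = 572.56 mm². φR_n = 0.75 × 469 × 572.56 × 2 × 1 = 402.8 kN.
Bearing (6 mm plate, F_u = 450 MPa): end bolts L_c = 51 − 30/2 = 36, R_n = min(1.2×36×6×450, 2.4×27×6×450) = 116.64 kN/bolt; interior L_c = 100 − 30 = 70, R_n = 174.96 kN/bolt. φR_n = 0.75 × (1×116.64 + 1×174.96) = 218.7 kN.
Tension rupture (net): A_n = (155 − 1×32)×6 = 738 mm² (U = 1.0, A_e = A_n). φR_n = 0.75 × 450 × 738 = 249.1 kN.
Governing: min(402.8, 218.7, 249.1) = 218.7 kN → bearing.

218.7 kN (bearing governs)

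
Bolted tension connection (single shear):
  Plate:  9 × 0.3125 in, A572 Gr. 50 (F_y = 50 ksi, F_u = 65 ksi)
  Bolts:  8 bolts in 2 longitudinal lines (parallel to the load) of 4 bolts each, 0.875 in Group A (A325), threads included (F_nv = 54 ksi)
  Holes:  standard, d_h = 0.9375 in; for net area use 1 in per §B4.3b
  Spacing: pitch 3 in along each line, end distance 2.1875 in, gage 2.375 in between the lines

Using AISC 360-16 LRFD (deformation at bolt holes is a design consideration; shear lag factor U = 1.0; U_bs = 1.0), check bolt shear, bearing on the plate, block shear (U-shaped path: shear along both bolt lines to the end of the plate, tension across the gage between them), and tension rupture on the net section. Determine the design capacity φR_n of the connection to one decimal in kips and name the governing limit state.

106.6 kips (net-section rupture governs)

Bolt shear: A_b = π(0.875)²/4 = 0.60132 in². φR_n = 0.75 × 54 × 0.60132 × 8 × 1 = 194.8 kips.
Bearing (0.3125 in plate, F_u = 65 ksi): end bolts L_c = 2.1875 − 0.9375/2 = 1.71875, R_n = min(1.2×1.71875×0.3125×65, 2.4×0.875×0.3125×65) = 41.895 kips/bolt; interior L_c = 3 − 0.9375 = 2.0625, R_n = 42.656 kips/bolt. φR_n = 0.75 × (2×41.895 + 6×42.656) = 254.8 kips.
Block shear: shear path 2×[2.1875+3×3] = 2×11.1875 in, A_gv = 6.9922, A_nv = 2×(11.1875 − 3.5×1)×0.3125 = 4.8047 in²; tension across gage: (2.375 − 1×1)×0.3125 = 0.42969 in². R_n = min(0.6×65×4.8047, 0.6×50×6.9922) + 1.0×65×0.42969 = min(187.38, 209.77) + 27.93 = 215.31 kips. φR_n = 0.75 × 215.31 = 161.5 kips.
Tension rupture (net): A_n = (9 − 2×1)×0.3125 = 2.1875 in² (U = 1.0, A_e = A_n). φR_n = 0.75 × 65 × 2.1875 = 106.6 kips.
Governing: min(194.8, 254.8, 161.5, 106.6) = 106.6 kips → net-section rupture.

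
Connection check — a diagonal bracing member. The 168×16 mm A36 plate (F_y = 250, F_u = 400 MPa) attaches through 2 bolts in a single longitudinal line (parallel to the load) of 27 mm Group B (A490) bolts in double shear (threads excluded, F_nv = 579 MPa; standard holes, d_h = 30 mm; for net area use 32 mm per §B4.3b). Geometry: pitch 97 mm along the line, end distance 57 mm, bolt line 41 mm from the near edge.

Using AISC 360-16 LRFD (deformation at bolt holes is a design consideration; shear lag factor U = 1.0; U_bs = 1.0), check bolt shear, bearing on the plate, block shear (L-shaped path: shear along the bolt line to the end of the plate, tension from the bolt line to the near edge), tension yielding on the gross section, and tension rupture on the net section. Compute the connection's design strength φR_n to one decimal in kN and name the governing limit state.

Bolt shear: A_b = π(27)²/4 = 572.56 mm². φR_n = 0.75 × 579 × 572.56 × 2 × 2 = 994.5 kN.
Bearing (16 mm plate, F_u = 400 MPa): end bolts L_c = 57 − 30/2 = 42, R_n = min(1.2×42×16×400, 2.4×27×16×400) = 322.56 kN/bolt; interior L_c = 97 − 30 = 67, R_n = 414.72 kN/bolt. φR_n = 0.75 × (1×322.56 + 1×414.72) = 553.0 kN.
Block shear: shear path 1×[57+1×97] = 1×154 mm, A_gv = 2464, A_nv = 1×(154 − 1.5×32)×16 = 1696 mm²; tension to near edge: (41 − 0.5×32)×16 = 400 mm². R_n = min(0.6×400×1696, 0.6×250×2464) + 1.0×400×400 = min(407.04, 369.6) + 160 = 529.6 kN. φR_n = 0.75 × 529.6 = 397.2 kN.
Tension yield (gross): A_g = 168×16 = 2688 mm². φR_n = 0.90 × 250 × 2688 = 604.8 kN.
Tension rupture (net): A_n = (168 − 1×32)×16 = 2176 mm² (U = 1.0, A_e = A_n). φR_n = 0.75 × 400 × 2176 = 652.8 kN.
Governing: min(994.5, 553.0, 397.2, 604.8, 652.8) = 397.2 kN → block shear.

397.2 kN (block shear governs)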